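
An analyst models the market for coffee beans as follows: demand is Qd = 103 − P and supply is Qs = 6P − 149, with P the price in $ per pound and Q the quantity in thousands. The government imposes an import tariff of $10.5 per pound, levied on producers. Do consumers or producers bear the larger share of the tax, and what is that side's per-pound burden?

Without the tax, 103 − P = 6P − 149 gives 7P = 252, so P* = $36 and Q* = 67.
With the tax collected from producers, supply shifts: Qs = 6(P − 10.5) − 149.
New equilibrium: consumers pay $45, producers receive $34.5, Q = 58. (Wedge: Pb − Ps = 10.5.)
Per-pound burden: consumers $9, producers $1.5.
Consumers take the larger share because demand is less price-elastic here (demand slope 1 vs supply slope 6).

Consumers bear the larger share: $9 per pound.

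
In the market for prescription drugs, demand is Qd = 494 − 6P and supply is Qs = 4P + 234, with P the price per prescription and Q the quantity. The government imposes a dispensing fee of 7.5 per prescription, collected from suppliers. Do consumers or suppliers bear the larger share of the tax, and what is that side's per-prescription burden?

Suppliers bear the larger share: 4.5 per prescription.

Without the tax, 494 − 6P = 4P + 234 gives 10P = 260, so P* = 26 and Q* = 338.
With the tax collected from suppliers, supply shifts: Qs = 4(P − 7.5) + 234.
Solving gives Q = 320 with consumers paying 29 and suppliers receiving 21.5 (the 7.5 wedge).
Per-prescription burden: consumers 3, suppliers 4.5.
Suppliers take the larger share because supply is less price-elastic here (demand slope 6 vs supply slope 4).
The less price-elastic side of the market bears the larger share of a per-unit tax.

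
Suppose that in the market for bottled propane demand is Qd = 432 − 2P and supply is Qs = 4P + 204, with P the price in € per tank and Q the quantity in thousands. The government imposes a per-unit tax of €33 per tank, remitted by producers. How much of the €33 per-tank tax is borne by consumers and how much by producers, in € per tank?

Consumers bear €22 per tank; producers bear €11 per tank.

Without the tax, 432 − 2P = 4P + 204 gives 6P = 228, so P* = €38 and Q* = 356.
With the tax collected from producers, supply shifts: Qs = 4(P − 33) + 204.
New equilibrium: consumers pay €60, producers receive €27, Q = 312. (Wedge: Pb − Ps = 33.)
Burden on consumers: €22; on producers: €11. (They sum to €33.)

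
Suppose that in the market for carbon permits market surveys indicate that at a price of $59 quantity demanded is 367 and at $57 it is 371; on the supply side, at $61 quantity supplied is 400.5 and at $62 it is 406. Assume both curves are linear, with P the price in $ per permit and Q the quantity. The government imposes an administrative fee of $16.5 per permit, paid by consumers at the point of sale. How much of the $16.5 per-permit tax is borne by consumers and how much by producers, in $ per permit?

Demand slope: (371 − 367)/(57 − 59) = -2, so Qd = 485 − 2P.
Supply slope: (406 − 400.5)/(62 − 61) = 5.5, so Qs = 5.5P + 65.
Before the tax: set 485 − 2P = 5.5P + 65 → P* = $56, Q* = 373.
With the tax collected from consumers, demand (in seller-price terms) shifts: Qd = 485 − 2(P + 16.5).
New equilibrium: consumers pay $68.1, producers receive $51.6, Q = 348.8. (Wedge: Pb − Ps = 16.5.)
Burden on consumers: $12.1; on producers: $4.4. (They sum to $16.5.)

Consumers bear $12.1 per permit; producers bear $4.4 per permit.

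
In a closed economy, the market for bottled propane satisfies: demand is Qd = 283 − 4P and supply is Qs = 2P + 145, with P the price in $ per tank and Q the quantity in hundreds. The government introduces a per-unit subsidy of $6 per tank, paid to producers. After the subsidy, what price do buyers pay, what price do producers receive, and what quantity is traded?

Without the subsidy, 283 − 4P = 2P + 145 gives 6P = 138, so P* = $23 and Q* = 191.
With a per-unit subsidy paid to producers, each receives P + 6 per unit sold, so supply becomes Qs = 2(P + 6) + 145.
Solving gives Q = 199 with buyers paying $21 and producers receiving $27 (the $6 wedge).

Buyers pay $21; producers receive $27; quantity = 199.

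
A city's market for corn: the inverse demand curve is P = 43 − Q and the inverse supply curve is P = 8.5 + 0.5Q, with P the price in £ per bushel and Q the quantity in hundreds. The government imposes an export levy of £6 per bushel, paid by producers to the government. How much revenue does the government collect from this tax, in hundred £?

Rewrite in direct form: Qd = 43 − P and Qs = 2P − 17.
Before the tax: set 43 − P = 2P − 17 → P* = £20, Q* = 23.
With the tax collected from producers, supply shifts: Qs = 2(P − 6) − 17.
Solving gives Q = 19 with consumers paying £24 and producers receiving £18 (the £6 wedge).
Revenue = t · Q = 6 · 19 = £114.

Tax revenue = £114 hundred.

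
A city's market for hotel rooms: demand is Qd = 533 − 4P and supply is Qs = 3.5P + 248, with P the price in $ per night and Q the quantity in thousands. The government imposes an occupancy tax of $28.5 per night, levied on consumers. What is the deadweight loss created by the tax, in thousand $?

Deadweight loss = $758.1 thousand.

Without the tax, 533 − 4P = 3.5P + 248 gives 7.5P = 285, so P* = $38 and Q* = 381.
With the tax collected from consumers, demand (in seller-price terms) shifts: Qd = 533 − 4(P + 28.5).
Solving gives Q = 327.8 with consumers paying $51.3 and suppliers receiving $22.8 (the $28.5 wedge).
Quantity falls by |ΔQ| = |381 − 327.8| = 53.2.
DWL = ½ · t · |ΔQ| = ½ · 28.5 · 53.2 = $758.1.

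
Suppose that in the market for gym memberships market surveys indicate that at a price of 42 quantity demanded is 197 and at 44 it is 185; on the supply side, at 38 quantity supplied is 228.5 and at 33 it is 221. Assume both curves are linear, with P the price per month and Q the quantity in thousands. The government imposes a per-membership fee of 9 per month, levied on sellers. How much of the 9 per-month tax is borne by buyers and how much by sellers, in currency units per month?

Demand slope: (185 − 197)/(44 − 42) = -6, so Qd = 449 − 6P.
Supply slope: (221 − 228.5)/(33 − 38) = 1.5, so Qs = 1.5P + 171.5.
Without the tax, 449 − 6P = 1.5P + 171.5 gives 7.5P = 277.5, so P* = 37 and Q* = 227.
With the tax collected from sellers, supply shifts: Qs = 1.5(P − 9) + 171.5.
New equilibrium: buyers pay 38.8, sellers receive 29.8, Q = 216.2. (Wedge: Pb − Ps = 9.)
Burden on buyers: 1.8; on sellers: 7.2. (They sum to 9.)

Buyers bear 1.8 per month; sellers bear 7.2 per month.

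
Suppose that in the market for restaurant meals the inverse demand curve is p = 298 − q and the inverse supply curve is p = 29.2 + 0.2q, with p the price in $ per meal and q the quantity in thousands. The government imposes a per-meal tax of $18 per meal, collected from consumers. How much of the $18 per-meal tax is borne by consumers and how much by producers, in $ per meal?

Rewrite in direct form: qd = 298 − p and qs = 5p − 146.
Without the tax, 298 − p = 5p − 146 gives 6p = 444, so p* = $74 and q* = 224.
With the tax collected from consumers, demand (in seller-price terms) shifts: qd = 298 − (p + 18).
New equilibrium: consumers pay $89, producers receive $71, q = 209. (Wedge: pb − ps = 18.)
Burden on consumers: $15; on producers: $3. (They sum to $18.)

Consumers bear $15 per meal; producers bear $3 per meal.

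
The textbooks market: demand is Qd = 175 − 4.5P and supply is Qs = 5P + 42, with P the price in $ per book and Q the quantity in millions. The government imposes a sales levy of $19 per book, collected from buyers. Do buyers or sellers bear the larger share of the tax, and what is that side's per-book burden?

Without the tax, 175 − 4.5P = 5P + 42 gives 9.5P = 133, so P* = $14 and Q* = 112.
With the tax collected from buyers, demand (in seller-price terms) shifts: Qd = 175 − 4.5(P + 19).
Solving gives Q = 67 with buyers paying $24 and sellers receiving $5 (the $19 wedge).
Per-book burden: buyers $10, sellers $9.
Buyers take the larger share because demand is less price-elastic here (demand slope 4.5 vs supply slope 5).

Buyers bear the larger share: $10 per book.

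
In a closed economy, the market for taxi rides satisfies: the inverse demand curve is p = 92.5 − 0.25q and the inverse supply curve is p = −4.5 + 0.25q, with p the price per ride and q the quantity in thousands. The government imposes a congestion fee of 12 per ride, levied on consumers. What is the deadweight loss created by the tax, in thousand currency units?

Rewrite in direct form: qd = 370 − 4p and qs = 4p + 18.
Without the tax, 370 − 4p = 4p + 18 gives 8p = 352, so p* = 44 and q* = 194.
With the tax collected from consumers, demand (in seller-price terms) shifts: qd = 370 − 4(p + 12).
Solving gives q = 170 with consumers paying 50 and producers receiving 38 (the 12 wedge).
Quantity falls by |ΔQ| = |194 − 170| = 24.
DWL = ½ · t · |ΔQ| = ½ · 12 · 24 = 144.

Deadweight loss = 144 thousand.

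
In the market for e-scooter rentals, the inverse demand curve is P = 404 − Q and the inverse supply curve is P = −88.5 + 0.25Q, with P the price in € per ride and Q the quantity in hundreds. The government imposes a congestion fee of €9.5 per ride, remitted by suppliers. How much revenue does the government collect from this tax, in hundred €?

Inverting to Q(P) form: Qd = 404 − P; Qs = 4P + 354.
Without the tax, 404 − P = 4P + 354 gives 5P = 50, so P* = €10 and Q* = 394.
With the tax collected from suppliers, supply shifts: Qs = 4(P − 9.5) + 354.
Solving gives Q = 386.4 with buyers paying €17.6 and suppliers receiving €8.1 (the €9.5 wedge).
Revenue = t · Q = 9.5 · 386.4 = €3670.8.

Tax revenue = €3670.8 hundred.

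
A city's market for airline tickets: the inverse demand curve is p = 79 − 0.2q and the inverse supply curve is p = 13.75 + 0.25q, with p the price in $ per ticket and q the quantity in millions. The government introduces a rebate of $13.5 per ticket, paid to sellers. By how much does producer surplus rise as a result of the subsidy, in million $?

Producer surplus rises by $1200 million.

Inverting to q(p) form: qd = 395 − 5p; qs = 4p − 55.
Before the subsidy: set 395 − 5p = 4p − 55 → p* = $50, q* = 145.
With a per-unit subsidy paid to sellers, each receives p + 13.5 per unit sold, so supply becomes qs = 4(p + 13.5) − 55.
New equilibrium: consumers pay $44, sellers receive $57.5, q = 175. (Wedge: pb − ps = −13.5.)
ΔPS is the trapezoid between Q = 175 and Q = 145 of height $7.5: ½ · (145 + 175) · 7.5 = $1200.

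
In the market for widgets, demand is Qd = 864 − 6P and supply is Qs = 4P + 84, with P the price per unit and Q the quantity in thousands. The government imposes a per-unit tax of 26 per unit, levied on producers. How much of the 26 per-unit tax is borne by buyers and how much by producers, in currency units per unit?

Before the tax: set 864 − 6P = 4P + 84 → P* = 78, Q* = 396.
With the tax collected from producers, supply shifts: Qs = 4(P − 26) + 84.
Solving gives Q = 333.6 with buyers paying 88.4 and producers receiving 62.4 (the 26 wedge).
Burden on buyers: 10.4; on producers: 15.6. (They sum to 26.)

Buyers bear 10.4 per unit; producers bear 15.6 per unit.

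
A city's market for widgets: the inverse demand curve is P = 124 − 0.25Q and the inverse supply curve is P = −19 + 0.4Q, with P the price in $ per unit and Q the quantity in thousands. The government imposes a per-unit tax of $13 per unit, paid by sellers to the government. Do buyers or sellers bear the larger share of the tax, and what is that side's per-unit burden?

Inverting to Q(P) form: Qd = 496 − 4P; Qs = 2.5P + 47.5.
Without the tax, 496 − 4P = 2.5P + 47.5 gives 6.5P = 448.5, so P* = $69 and Q* = 220.
With the tax collected from sellers, supply shifts: Qs = 2.5(P − 13) + 47.5.
Solving gives Q = 200 with buyers paying $74 and sellers receiving $61 (the $13 wedge).
Per-unit burden: buyers $5, sellers $8.
Sellers take the larger share because supply is less price-elastic here (demand slope 4 vs supply slope 2.5).
The less price-elastic side of the market bears the larger share of a per-unit tax.

Sellers bear the larger share: $8 per unit.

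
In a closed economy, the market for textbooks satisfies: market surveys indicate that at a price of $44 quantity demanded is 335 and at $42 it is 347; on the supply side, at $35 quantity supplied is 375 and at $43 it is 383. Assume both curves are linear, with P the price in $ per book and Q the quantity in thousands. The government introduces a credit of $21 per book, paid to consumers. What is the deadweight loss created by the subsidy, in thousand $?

Demand slope: (347 − 335)/(42 − 44) = -6, so Qd = 599 − 6P.
Supply slope: (383 − 375)/(43 − 35) = 1, so Qs = P + 340.
Before the subsidy: set 599 − 6P = P + 340 → P* = $37, Q* = 377.
With a per-unit subsidy paid to consumers, each effectively pays P − 21, so demand becomes Qd = 599 − 6(P − 21).
New equilibrium: consumers pay $34, suppliers receive $55, Q = 395. (Wedge: Pb − Ps = −21.)
Quantity rises by |ΔQ| = |377 − 395| = 18.
DWL = ½ · t · |ΔQ| = ½ · 21 · 18 = $189.

Deadweight loss = $189 thousand.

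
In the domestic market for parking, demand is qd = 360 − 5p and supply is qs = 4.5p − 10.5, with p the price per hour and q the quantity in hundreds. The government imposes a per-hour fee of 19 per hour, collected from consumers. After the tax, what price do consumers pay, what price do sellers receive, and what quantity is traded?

Consumers pay 48; sellers receive 29; quantity = 120.

Without the tax, 360 − 5p = 4.5p − 10.5 gives 9.5p = 370.5, so p* = 39 and q* = 165.
With the tax collected from consumers, demand (in seller-price terms) shifts: qd = 360 − 5(p + 19).
Solving gives q = 120 with consumers paying 48 and sellers receiving 29 (the 19 wedge).
The less price-elastic side of the market bears the larger share of a per-unit tax.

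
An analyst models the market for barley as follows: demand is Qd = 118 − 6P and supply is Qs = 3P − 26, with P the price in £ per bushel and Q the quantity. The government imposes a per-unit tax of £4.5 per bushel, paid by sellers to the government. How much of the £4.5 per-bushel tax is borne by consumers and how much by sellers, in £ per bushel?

Without the tax, 118 − 6P = 3P − 26 gives 9P = 144, so P* = £16 and Q* = 22.
With the tax collected from sellers, supply shifts: Qs = 3(P − 4.5) − 26.
Solving gives Q = 13 with consumers paying £17.5 and sellers receiving £13 (the £4.5 wedge).
Burden on consumers: £1.5; on sellers: £3. (They sum to £4.5.)
The less price-elastic side of the market bears the larger share of a per-unit tax.

Consumers bear £1.5 per bushel; sellers bear £3 per bushel.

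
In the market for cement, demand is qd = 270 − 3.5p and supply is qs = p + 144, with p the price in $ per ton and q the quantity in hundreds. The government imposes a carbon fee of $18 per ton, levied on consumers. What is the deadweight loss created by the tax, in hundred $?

Before the tax: set 270 − 3.5p = p + 144 → p* = $28, q* = 172.
With the tax collected from consumers, demand (in seller-price terms) shifts: qd = 270 − 3.5(p + 18).
New equilibrium: consumers pay $32, suppliers receive $14, q = 158. (Wedge: pb − ps = 18.)
Quantity falls by |ΔQ| = |172 − 158| = 14.
DWL = ½ · t · |ΔQ| = ½ · 18 · 14 = $126.

Deadweight loss = $126 hundred.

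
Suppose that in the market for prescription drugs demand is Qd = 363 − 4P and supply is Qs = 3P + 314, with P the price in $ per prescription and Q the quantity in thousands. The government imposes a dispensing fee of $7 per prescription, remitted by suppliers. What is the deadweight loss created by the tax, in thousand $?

Without the tax, 363 − 4P = 3P + 314 gives 7P = 49, so P* = $7 and Q* = 335.
With the tax collected from suppliers, supply shifts: Qs = 3(P − 7) + 314.
New equilibrium: buyers pay $10, suppliers receive $3, Q = 323. (Wedge: Pb − Ps = 7.)
Quantity falls by |ΔQ| = |335 − 323| = 12.
DWL = ½ · t · |ΔQ| = ½ · 7 · 12 = $42.

Deadweight loss = $42 thousand.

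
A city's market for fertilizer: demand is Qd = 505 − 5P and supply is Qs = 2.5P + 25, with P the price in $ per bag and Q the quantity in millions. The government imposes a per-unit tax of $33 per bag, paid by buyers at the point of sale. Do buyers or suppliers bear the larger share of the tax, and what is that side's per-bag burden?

Suppliers bear the larger share: $22 per bag.

Before the tax: set 505 − 5P = 2.5P + 25 → P* = $64, Q* = 185.
With the tax collected from buyers, demand (in seller-price terms) shifts: Qd = 505 − 5(P + 33).
New equilibrium: buyers pay $75, suppliers receive $42, Q = 130. (Wedge: Pb − Ps = 33.)
Per-bag burden: buyers $11, suppliers $22.
Suppliers take the larger share because supply is less price-elastic here (demand slope 5 vs supply slope 2.5).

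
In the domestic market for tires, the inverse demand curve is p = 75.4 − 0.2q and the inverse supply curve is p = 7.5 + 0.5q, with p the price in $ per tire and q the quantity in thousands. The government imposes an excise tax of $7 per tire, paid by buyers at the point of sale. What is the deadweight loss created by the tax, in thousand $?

Deadweight loss = $35 thousand.

Rewrite in direct form: qd = 377 − 5p and qs = 2p − 15.
Without the tax, 377 − 5p = 2p − 15 gives 7p = 392, so p* = $56 and q* = 97.
With the tax collected from buyers, demand (in seller-price terms) shifts: qd = 377 − 5(p + 7).
Solving gives q = 87 with buyers paying $58 and producers receiving $51 (the $7 wedge).
Quantity falls by |ΔQ| = |97 − 87| = 10.
DWL = ½ · t · |ΔQ| = ½ · 7 · 10 = $35.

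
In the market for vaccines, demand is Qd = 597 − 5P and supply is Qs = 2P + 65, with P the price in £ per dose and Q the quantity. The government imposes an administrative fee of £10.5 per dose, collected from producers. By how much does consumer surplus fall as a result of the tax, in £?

Consumer surplus falls by £628.5.

Before the tax: set 597 − 5P = 2P + 65 → P* = £76, Q* = 217.
With the tax collected from producers, supply shifts: Qs = 2(P − 10.5) + 65.
New equilibrium: consumers pay £79, producers receive £68.5, Q = 202. (Wedge: Pb − Ps = 10.5.)
ΔCS is the trapezoid between Q = 202 and Q = 217 of height £3: ½ · (217 + 202) · 3 = £628.5.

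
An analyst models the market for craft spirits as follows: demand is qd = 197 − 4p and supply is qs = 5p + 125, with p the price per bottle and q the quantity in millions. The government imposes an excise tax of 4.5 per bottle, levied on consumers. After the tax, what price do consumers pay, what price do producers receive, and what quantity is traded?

Consumers pay 10.5; producers receive 6; quantity = 155.

Before the tax: set 197 − 4p = 5p + 125 → p* = 8, q* = 165.
With the tax collected from consumers, demand (in seller-price terms) shifts: qd = 197 − 4(p + 4.5).
Solving gives q = 155 with consumers paying 10.5 and producers receiving 6 (the 4.5 wedge).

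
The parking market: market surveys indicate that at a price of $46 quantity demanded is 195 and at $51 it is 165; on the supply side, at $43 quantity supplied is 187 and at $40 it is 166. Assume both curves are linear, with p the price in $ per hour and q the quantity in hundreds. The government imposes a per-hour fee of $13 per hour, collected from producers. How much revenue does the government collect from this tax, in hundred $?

Tax revenue = $2067 hundred.

Demand slope: (165 − 195)/(51 − 46) = -6, so qd = 471 − 6p.
Supply slope: (166 − 187)/(40 − 43) = 7, so qs = 7p − 114.
Without the tax, 471 − 6p = 7p − 114 gives 13p = 585, so p* = $45 and q* = 201.
With the tax collected from producers, supply shifts: qs = 7(p − 13) − 114.
New equilibrium: consumers pay $52, producers receive $39, q = 159. (Wedge: pb − ps = 13.)
Revenue = t · Q = 13 · 159 = $2067.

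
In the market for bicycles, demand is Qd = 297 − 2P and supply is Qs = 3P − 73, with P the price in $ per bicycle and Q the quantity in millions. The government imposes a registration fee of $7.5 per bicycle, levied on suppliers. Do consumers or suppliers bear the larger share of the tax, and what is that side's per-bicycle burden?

Consumers bear the larger share: $4.5 per bicycle.

Without the tax, 297 − 2P = 3P − 73 gives 5P = 370, so P* = $74 and Q* = 149.
With the tax collected from suppliers, supply shifts: Qs = 3(P − 7.5) − 73.
New equilibrium: consumers pay $78.5, suppliers receive $71, Q = 140. (Wedge: Pb − Ps = 7.5.)
Per-bicycle burden: consumers $4.5, suppliers $3.
Consumers take the larger share because demand is less price-elastic here (demand slope 2 vs supply slope 3).
The less price-elastic side of the market bears the larger share of a per-unit tax.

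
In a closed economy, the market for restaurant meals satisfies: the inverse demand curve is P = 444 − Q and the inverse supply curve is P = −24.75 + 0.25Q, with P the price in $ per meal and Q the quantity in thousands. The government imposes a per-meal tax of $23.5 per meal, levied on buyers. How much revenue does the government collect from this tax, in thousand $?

Tax revenue = $8370.7 thousand.

Rewrite in direct form: Qd = 444 − P and Qs = 4P + 99.
Without the tax, 444 − P = 4P + 99 gives 5P = 345, so P* = $69 and Q* = 375.
With the tax collected from buyers, demand (in seller-price terms) shifts: Qd = 444 − (P + 23.5).
Solving gives Q = 356.2 with buyers paying $87.8 and sellers receiving $64.3 (the $23.5 wedge).
Revenue = t · Q = 23.5 · 356.2 = $8370.7.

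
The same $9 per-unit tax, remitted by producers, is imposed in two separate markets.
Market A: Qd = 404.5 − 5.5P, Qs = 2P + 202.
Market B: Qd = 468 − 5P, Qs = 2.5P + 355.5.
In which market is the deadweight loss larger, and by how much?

Market A: pre-tax P* = $27, Q* = 256; post-tax Q = 242.8; deadweight loss = $59.4.
Market B: pre-tax P* = $15, Q* = 393; post-tax Q = 378; deadweight loss = $67.5.
Difference: $59.4 vs $67.5 → market B is larger by $8.1.

Market B, by $8.1.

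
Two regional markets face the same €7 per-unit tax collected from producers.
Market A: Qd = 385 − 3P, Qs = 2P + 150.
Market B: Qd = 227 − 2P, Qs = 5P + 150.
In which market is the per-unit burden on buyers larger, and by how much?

Market B, by €2.2.

Market A: pre-tax P* = €47, Q* = 244; post-tax Q = 235.6; per-unit burden on buyers = €2.8.
Market B: pre-tax P* = €11, Q* = 205; post-tax Q = 195; per-unit burden on buyers = €5.
Difference: €2.8 vs €5 → market B is larger by €2.2.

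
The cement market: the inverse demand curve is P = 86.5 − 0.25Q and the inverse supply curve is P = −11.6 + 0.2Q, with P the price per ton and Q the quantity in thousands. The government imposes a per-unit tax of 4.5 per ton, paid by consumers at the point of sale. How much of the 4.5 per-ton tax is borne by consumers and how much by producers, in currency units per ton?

Rewrite in direct form: Qd = 346 − 4P and Qs = 5P + 58.
Without the tax, 346 − 4P = 5P + 58 gives 9P = 288, so P* = 32 and Q* = 218.
With the tax collected from consumers, demand (in seller-price terms) shifts: Qd = 346 − 4(P + 4.5).
Solving gives Q = 208 with consumers paying 34.5 and producers receiving 30 (the 4.5 wedge).
Burden on consumers: 2.5; on producers: 2. (They sum to 4.5.)

Consumers bear 2.5 per ton; producers bear 2 per ton.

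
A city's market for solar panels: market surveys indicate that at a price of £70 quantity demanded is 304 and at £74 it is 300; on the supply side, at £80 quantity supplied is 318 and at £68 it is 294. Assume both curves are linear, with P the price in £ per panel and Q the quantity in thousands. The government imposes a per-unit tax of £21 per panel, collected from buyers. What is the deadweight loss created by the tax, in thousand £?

Deadweight loss = £147 thousand.

Demand slope: (300 − 304)/(74 − 70) = -1, so Qd = 374 − P.
Supply slope: (294 − 318)/(68 − 80) = 2, so Qs = 2P + 158.
Without the tax, 374 − P = 2P + 158 gives 3P = 216, so P* = £72 and Q* = 302.
With the tax collected from buyers, demand (in seller-price terms) shifts: Qd = 374 − (P + 21).
New equilibrium: buyers pay £86, producers receive £65, Q = 288. (Wedge: Pb − Ps = 21.)
Quantity falls by |ΔQ| = |302 − 288| = 14.
DWL = ½ · t · |ΔQ| = ½ · 21 · 14 = £147.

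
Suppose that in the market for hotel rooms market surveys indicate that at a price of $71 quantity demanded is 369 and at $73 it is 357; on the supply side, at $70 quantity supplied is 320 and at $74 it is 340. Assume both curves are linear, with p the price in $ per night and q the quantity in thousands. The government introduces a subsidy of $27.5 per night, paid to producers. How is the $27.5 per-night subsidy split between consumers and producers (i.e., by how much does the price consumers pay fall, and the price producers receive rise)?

Demand slope: (357 − 369)/(73 − 71) = -6, so qd = 795 − 6p.
Supply slope: (340 − 320)/(74 − 70) = 5, so qs = 5p − 30.
Before the subsidy: set 795 − 6p = 5p − 30 → p* = $75, q* = 345.
With a per-unit subsidy paid to producers, each receives p + 27.5 per unit sold, so supply becomes qs = 5(p + 27.5) − 30.
New equilibrium: consumers pay $62.5, producers receive $90, q = 420. (Wedge: pb − ps = −27.5.)
Gain to consumers: $12.5; to producers: $15. (They sum to $27.5.)

Consumers gain $12.5 per night; producers gain $15 per night.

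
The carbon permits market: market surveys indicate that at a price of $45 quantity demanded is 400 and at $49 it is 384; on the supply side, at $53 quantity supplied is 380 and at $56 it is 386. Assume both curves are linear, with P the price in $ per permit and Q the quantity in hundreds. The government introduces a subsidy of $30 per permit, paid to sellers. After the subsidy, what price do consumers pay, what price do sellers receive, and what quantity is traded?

Demand slope: (384 − 400)/(49 − 45) = -4, so Qd = 580 − 4P.
Supply slope: (386 − 380)/(56 − 53) = 2, so Qs = 2P + 274.
Without the subsidy, 580 − 4P = 2P + 274 gives 6P = 306, so P* = $51 and Q* = 376.
With a per-unit subsidy paid to sellers, each receives P + 30 per unit sold, so supply becomes Qs = 2(P + 30) + 274.
Solving gives Q = 416 with consumers paying $41 and sellers receiving $71 (the $30 wedge).

Consumers pay $41; sellers receive $71; quantity = 416.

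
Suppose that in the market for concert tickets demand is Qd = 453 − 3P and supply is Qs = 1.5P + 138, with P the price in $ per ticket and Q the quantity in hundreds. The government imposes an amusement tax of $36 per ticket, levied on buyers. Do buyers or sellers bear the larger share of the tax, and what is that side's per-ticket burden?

Sellers bear the larger share: $24 per ticket.

Without the tax, 453 − 3P = 1.5P + 138 gives 4.5P = 315, so P* = $70 and Q* = 243.
With the tax collected from buyers, demand (in seller-price terms) shifts: Qd = 453 − 3(P + 36).
New equilibrium: buyers pay $82, sellers receive $46, Q = 207. (Wedge: Pb − Ps = 36.)
Per-ticket burden: buyers $12, sellers $24.
Sellers take the larger share because supply is less price-elastic here (demand slope 3 vs supply slope 1.5).
The less price-elastic side of the market bears the larger share of a per-unit tax.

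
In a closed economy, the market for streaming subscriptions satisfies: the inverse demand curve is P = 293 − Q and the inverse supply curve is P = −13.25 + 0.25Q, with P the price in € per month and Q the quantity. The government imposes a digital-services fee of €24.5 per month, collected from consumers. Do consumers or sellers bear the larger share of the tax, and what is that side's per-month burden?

Inverting to Q(P) form: Qd = 293 − P; Qs = 4P + 53.
Without the tax, 293 − P = 4P + 53 gives 5P = 240, so P* = €48 and Q* = 245.
With the tax collected from consumers, demand (in seller-price terms) shifts: Qd = 293 − (P + 24.5).
Solving gives Q = 225.4 with consumers paying €67.6 and sellers receiving €43.1 (the €24.5 wedge).
Per-month burden: consumers €19.6, sellers €4.9.
Consumers take the larger share because demand is less price-elastic here (demand slope 1 vs supply slope 4).
The less price-elastic side of the market bears the larger share of a per-unit tax.

Consumers bear the larger share: €19.6 per month.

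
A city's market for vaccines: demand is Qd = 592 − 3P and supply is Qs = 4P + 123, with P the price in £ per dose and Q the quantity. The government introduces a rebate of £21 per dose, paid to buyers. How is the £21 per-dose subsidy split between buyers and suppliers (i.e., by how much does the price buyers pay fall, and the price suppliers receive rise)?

Buyers gain £12 per dose; suppliers gain £9 per dose.

Before the subsidy: set 592 − 3P = 4P + 123 → P* = £67, Q* = 391.
With a per-unit subsidy paid to buyers, each effectively pays P − 21, so demand becomes Qd = 592 − 3(P − 21).
New equilibrium: buyers pay £55, suppliers receive £76, Q = 427. (Wedge: Pb − Ps = −21.)
Gain to buyers: £12; to suppliers: £9. (They sum to £21.)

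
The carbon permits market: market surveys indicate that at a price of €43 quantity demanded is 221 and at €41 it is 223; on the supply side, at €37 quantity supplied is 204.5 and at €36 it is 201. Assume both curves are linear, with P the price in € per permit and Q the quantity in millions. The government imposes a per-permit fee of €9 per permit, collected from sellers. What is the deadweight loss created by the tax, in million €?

Demand slope: (223 − 221)/(41 − 43) = -1, so Qd = 264 − P.
Supply slope: (201 − 204.5)/(36 − 37) = 3.5, so Qs = 3.5P + 75.
Without the tax, 264 − P = 3.5P + 75 gives 4.5P = 189, so P* = €42 and Q* = 222.
With the tax collected from sellers, supply shifts: Qs = 3.5(P − 9) + 75.
New equilibrium: buyers pay €49, sellers receive €40, Q = 215. (Wedge: Pb − Ps = 9.)
Quantity falls by |ΔQ| = |222 − 215| = 7.
DWL = ½ · t · |ΔQ| = ½ · 9 · 7 = €31.5.

Deadweight loss = €31.5 million.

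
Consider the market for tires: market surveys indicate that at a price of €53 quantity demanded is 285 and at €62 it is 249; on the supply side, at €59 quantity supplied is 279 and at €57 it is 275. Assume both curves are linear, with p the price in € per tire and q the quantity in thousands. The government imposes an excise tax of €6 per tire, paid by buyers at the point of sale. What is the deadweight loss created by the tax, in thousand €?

Deadweight loss = €24 thousand.

Demand slope: (249 − 285)/(62 − 53) = -4, so qd = 497 − 4p.
Supply slope: (275 − 279)/(57 − 59) = 2, so qs = 2p + 161.
Without the tax, 497 − 4p = 2p + 161 gives 6p = 336, so p* = €56 and q* = 273.
With the tax collected from buyers, demand (in seller-price terms) shifts: qd = 497 − 4(p + 6).
Solving gives q = 265 with buyers paying €58 and producers receiving €52 (the €6 wedge).
Quantity falls by |ΔQ| = |273 − 265| = 8.
DWL = ½ · t · |ΔQ| = ½ · 6 · 8 = €24.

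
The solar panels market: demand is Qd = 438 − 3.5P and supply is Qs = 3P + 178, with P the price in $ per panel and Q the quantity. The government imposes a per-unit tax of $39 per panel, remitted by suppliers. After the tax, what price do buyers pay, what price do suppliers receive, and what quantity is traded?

Buyers pay $58; suppliers receive $19; quantity = 235.

Before the tax: set 438 − 3.5P = 3P + 178 → P* = $40, Q* = 298.
With the tax collected from suppliers, supply shifts: Qs = 3(P − 39) + 178.
New equilibrium: buyers pay $58, suppliers receive $19, Q = 235. (Wedge: Pb − Ps = 39.)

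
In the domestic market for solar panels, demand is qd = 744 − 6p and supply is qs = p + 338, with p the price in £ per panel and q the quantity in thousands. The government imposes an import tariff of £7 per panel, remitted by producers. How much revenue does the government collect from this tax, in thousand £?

Tax revenue = £2730 thousand.

Without the tax, 744 − 6p = p + 338 gives 7p = 406, so p* = £58 and q* = 396.
With the tax collected from producers, supply shifts: qs = (p − 7) + 338.
Solving gives q = 390 with buyers paying £59 and producers receiving £52 (the £7 wedge).
Revenue = t · Q = 7 · 390 = £2730.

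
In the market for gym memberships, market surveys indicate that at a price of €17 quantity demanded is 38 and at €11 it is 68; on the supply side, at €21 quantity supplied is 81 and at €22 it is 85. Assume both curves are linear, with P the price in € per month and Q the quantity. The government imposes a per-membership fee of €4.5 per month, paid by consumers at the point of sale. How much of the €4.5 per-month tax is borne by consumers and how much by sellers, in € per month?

Consumers bear €2 per month; sellers bear €2.5 per month.

Demand slope: (68 − 38)/(11 − 17) = -5, so Qd = 123 − 5P.
Supply slope: (85 − 81)/(22 − 21) = 4, so Qs = 4P − 3.
Without the tax, 123 − 5P = 4P − 3 gives 9P = 126, so P* = €14 and Q* = 53.
With the tax collected from consumers, demand (in seller-price terms) shifts: Qd = 123 − 5(P + 4.5).
Solving gives Q = 43 with consumers paying €16 and sellers receiving €11.5 (the €4.5 wedge).
Burden on consumers: €2; on sellers: €2.5. (They sum to €4.5.)
The less price-elastic side of the market bears the larger share of a per-unit tax.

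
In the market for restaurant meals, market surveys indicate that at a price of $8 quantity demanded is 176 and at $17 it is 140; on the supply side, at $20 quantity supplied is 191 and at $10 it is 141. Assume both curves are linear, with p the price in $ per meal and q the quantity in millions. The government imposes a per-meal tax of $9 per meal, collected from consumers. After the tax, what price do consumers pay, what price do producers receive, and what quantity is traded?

Demand slope: (140 − 176)/(17 − 8) = -4, so qd = 208 − 4p.
Supply slope: (141 − 191)/(10 − 20) = 5, so qs = 5p + 91.
Before the tax: set 208 − 4p = 5p + 91 → p* = $13, q* = 156.
With the tax collected from consumers, demand (in seller-price terms) shifts: qd = 208 − 4(p + 9).
Solving gives q = 136 with consumers paying $18 and producers receiving $9 (the $9 wedge).
The less price-elastic side of the market bears the larger share of a per-unit tax.

Consumers pay $18; producers receive $9; quantity = 136.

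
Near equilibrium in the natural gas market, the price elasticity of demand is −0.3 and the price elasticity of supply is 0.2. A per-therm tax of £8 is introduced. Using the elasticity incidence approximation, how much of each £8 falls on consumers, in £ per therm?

Incidence ratio: consumers' share ≈ εs / (εs + |εd|) = 0.2 / (0.2 + 0.3) = 0.4.
So consumers bear ≈ 0.4 × £8 = £3.2; producers bear £4.8.

Consumers bear ≈ £3.2 per therm.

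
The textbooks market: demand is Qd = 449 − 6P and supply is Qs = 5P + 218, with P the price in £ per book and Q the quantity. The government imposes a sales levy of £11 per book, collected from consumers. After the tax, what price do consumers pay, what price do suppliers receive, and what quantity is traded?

Before the tax: set 449 − 6P = 5P + 218 → P* = £21, Q* = 323.
With the tax collected from consumers, demand (in seller-price terms) shifts: Qd = 449 − 6(P + 11).
Solving gives Q = 293 with consumers paying £26 and suppliers receiving £15 (the £11 wedge).
The less price-elastic side of the market bears the larger share of a per-unit tax.

Consumers pay £26; suppliers receive £15; quantity = 293.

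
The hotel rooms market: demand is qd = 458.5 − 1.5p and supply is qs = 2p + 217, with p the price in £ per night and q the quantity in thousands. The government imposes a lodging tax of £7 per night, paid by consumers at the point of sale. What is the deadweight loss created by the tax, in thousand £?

Before the tax: set 458.5 − 1.5p = 2p + 217 → p* = £69, q* = 355.
With the tax collected from consumers, demand (in seller-price terms) shifts: qd = 458.5 − 1.5(p + 7).
New equilibrium: consumers pay £73, producers receive £66, q = 349. (Wedge: pb − ps = 7.)
Quantity falls by |ΔQ| = |355 − 349| = 6.
DWL = ½ · t · |ΔQ| = ½ · 7 · 6 = £21.

Deadweight loss = £21 thousand.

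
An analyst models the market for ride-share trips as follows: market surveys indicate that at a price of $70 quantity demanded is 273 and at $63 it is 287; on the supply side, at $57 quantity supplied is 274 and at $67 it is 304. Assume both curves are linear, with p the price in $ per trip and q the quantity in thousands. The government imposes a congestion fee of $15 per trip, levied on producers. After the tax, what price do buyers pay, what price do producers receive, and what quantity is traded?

Buyers pay $71; producers receive $56; quantity = 271.

Demand slope: (287 − 273)/(63 − 70) = -2, so qd = 413 − 2p.
Supply slope: (304 − 274)/(67 − 57) = 3, so qs = 3p + 103.
Before the tax: set 413 − 2p = 3p + 103 → p* = $62, q* = 289.
With the tax collected from producers, supply shifts: qs = 3(p − 15) + 103.
New equilibrium: buyers pay $71, producers receive $56, q = 271. (Wedge: pb − ps = 15.)
The less price-elastic side of the market bears the larger share of a per-unit tax.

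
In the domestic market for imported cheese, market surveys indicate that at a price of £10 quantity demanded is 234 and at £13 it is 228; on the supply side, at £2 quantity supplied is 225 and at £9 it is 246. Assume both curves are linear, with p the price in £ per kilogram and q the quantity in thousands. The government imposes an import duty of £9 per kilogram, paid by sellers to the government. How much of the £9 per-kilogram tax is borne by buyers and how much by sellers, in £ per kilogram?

Demand slope: (228 − 234)/(13 − 10) = -2, so qd = 254 − 2p.
Supply slope: (246 − 225)/(9 − 2) = 3, so qs = 3p + 219.
Before the tax: set 254 − 2p = 3p + 219 → p* = £7, q* = 240.
With the tax collected from sellers, supply shifts: qs = 3(p − 9) + 219.
New equilibrium: buyers pay £12.4, sellers receive £3.4, q = 229.2. (Wedge: pb − ps = 9.)
Burden on buyers: £5.4; on sellers: £3.6. (They sum to £9.)
The less price-elastic side of the market bears the larger share of a per-unit tax.

Buyers bear £5.4 per kilogram; sellers bear £3.6 per kilogram.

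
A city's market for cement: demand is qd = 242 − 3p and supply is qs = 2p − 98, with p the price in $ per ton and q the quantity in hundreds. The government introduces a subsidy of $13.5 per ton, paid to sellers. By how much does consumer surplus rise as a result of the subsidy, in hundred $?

Before the subsidy: set 242 − 3p = 2p − 98 → p* = $68, q* = 38.
With a per-unit subsidy paid to sellers, each receives p + 13.5 per unit sold, so supply becomes qs = 2(p + 13.5) − 98.
Solving gives q = 54.2 with buyers paying $62.6 and sellers receiving $76.1 (the $13.5 wedge).
ΔCS is the trapezoid between Q = 54.2 and Q = 38 of height $5.4: ½ · (38 + 54.2) · 5.4 = $248.94.

Consumer surplus rises by $248.94 hundred.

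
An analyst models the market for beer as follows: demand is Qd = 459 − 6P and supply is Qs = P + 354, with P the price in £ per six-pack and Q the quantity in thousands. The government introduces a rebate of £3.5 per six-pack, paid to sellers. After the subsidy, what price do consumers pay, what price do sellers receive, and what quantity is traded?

Consumers pay £14.5; sellers receive £18; quantity = 372.

Without the subsidy, 459 − 6P = P + 354 gives 7P = 105, so P* = £15 and Q* = 369.
With a per-unit subsidy paid to sellers, each receives P + 3.5 per unit sold, so supply becomes Qs = (P + 3.5) + 354.
New equilibrium: consumers pay £14.5, sellers receive £18, Q = 372. (Wedge: Pb − Ps = −3.5.)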